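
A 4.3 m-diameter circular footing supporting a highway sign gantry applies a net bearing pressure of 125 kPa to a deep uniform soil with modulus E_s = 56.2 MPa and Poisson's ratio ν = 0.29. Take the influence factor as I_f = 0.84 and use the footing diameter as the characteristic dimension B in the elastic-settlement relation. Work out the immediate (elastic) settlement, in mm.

Immediate (elastic) settlement: S_e = q·B·(1−ν²)/E_s · I_f.
E_s = 56.2 MPa = 56200 kPa.
S_e = 125 × 4.3 × (1 − 0.29²) / 56200 × 0.84
    = 125 × 4.3 × 0.9159 / 56200 × 0.84
    = 0.007358 m = 7.358 mm

S_e ≈ 7.36 mm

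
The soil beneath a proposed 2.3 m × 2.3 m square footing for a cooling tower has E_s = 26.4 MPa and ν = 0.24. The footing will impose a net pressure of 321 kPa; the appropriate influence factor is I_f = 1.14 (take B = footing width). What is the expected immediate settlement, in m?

Immediate (elastic) settlement: S_e = q·B·(1−ν²)/E_s · I_f.
E_s = 26.4 MPa = 26400 kPa.
S_e = 321 × 2.3 × (1 − 0.24²) / 26400 × 1.14
    = 321 × 2.3 × 0.9424 / 26400 × 1.14
    = 0.03004 m

S_e ≈ 0.03 m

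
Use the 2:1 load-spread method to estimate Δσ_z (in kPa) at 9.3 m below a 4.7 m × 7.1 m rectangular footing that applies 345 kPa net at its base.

Δσ_z ≈ 50.1 kPa

By the 2:1 method the load spreads at 1 horizontal : 2 vertical, so at depth z the loaded area has grown by z in each plan dimension:
Δσ = qBL/((B+z)(L+z)) = 345×4.7×7.1/((4.7+9.3)(7.1+9.3)) = 50.142 kPa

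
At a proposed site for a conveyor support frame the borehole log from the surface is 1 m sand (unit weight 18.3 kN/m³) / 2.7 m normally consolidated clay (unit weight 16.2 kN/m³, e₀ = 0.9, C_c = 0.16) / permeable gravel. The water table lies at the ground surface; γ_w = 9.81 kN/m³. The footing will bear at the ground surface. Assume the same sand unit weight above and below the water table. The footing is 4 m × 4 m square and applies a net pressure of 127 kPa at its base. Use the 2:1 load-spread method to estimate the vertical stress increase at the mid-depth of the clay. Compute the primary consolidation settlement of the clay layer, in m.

Mid-depth of clay below the ground surface: z = 1 + 2.7/2 = 2.35 m.
Total vertical stress at mid-clay: σ_v = 18.3×1 + 16.2×1.35 = 40.17 kPa.
Pore pressure: u = 9.81×(2.35 − 0) = 23.054 kPa.
Initial effective stress: σ'_0 = σ_v − u = 40.17 − 23.054 = 17.116 kPa.
Stress increase at mid-clay by the 2:1 spreading method:
Δσ = qBL/((B+z)(L+z)) = 127×4×4/((4+2.35)(4+2.35)) = 50.394 kPa
Final effective stress: σ'_f = σ'_0 + Δσ = 17.116 + 50.394 = 67.51 kPa.
Normally consolidated clay, so the full stress increment lies on the virgin compression line:
S_c = C_c·H/(1+e₀)·log₁₀(σ'_f/σ'_0) = 0.16×2.7/(1+0.9)×log₁₀(67.51/17.116)
    = 0.22737 × 0.59597 = 0.1355 m

S_c ≈ 0.136 m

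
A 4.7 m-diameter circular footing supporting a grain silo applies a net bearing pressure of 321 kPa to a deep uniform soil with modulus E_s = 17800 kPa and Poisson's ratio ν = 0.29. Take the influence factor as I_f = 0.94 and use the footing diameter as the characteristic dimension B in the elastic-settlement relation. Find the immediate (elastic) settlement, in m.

S_e ≈ 0.073 m

Immediate (elastic) settlement: S_e = q·B·(1−ν²)/E_s · I_f.
S_e = 321 × 4.7 × (1 − 0.29²) / 17800 × 0.94
    = 321 × 4.7 × 0.9159 / 17800 × 0.94
    = 0.07297 m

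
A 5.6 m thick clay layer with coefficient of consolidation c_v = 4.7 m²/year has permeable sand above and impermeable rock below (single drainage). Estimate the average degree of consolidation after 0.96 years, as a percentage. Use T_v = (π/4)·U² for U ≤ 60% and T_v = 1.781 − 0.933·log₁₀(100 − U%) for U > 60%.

Drainage path length: H_d = H = 5.6 m (single drainage).
T_v = c_v·t/H_d² = 4.7×0.96/5.6² = 0.14388.
T_v = 0.14388 corresponds to the U ≤ 60% branch:
U = √(4T_v/π) = 0.428

U ≈ 42.8 %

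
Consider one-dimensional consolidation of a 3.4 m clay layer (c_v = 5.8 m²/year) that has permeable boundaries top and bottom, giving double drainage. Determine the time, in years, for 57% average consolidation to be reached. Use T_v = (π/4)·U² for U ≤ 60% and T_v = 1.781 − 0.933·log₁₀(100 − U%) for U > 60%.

t ≈ 0.127 years

Drainage path length: H_d = H/2 = 1.7 m (double drainage).
U ≤ 60%: T_v = (π/4)·U² = (π/4)×0.57² = 0.25518.
t = T_v·H_d²/c_v = 0.25518×1.7²/5.8 = 0.1272 years.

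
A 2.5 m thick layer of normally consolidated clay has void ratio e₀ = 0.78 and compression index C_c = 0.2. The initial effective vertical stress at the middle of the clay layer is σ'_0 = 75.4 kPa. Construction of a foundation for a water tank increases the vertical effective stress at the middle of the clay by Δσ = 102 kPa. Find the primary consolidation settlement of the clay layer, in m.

Final effective stress: σ'_f = σ'_0 + Δσ = 75.4 + 102 = 177.4 kPa.
Normally consolidated clay, so the full stress increment lies on the virgin compression line:
S_c = C_c·H/(1+e₀)·log₁₀(σ'_f/σ'_0) = 0.2×2.5/(1+0.78)×log₁₀(177.4/75.4)
    = 0.2809 × 0.37158 = 0.1044 m

S_c ≈ 0.104 m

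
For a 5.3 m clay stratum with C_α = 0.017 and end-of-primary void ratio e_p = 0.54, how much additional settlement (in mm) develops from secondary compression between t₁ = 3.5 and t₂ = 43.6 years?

Secondary compression: S_s = C_α·H/(1+e_p)·log₁₀(t₂/t₁)
S_s = 0.017×5.3/(1+0.54)×log₁₀(43.6/3.5)
    = 0.05851 × 1.095 = 0.06409 m

S_s ≈ 64.1 mm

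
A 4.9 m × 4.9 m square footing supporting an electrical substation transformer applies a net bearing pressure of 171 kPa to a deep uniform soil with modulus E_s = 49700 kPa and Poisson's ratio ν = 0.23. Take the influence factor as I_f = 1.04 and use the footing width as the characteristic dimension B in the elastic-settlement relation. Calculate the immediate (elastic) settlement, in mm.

S_e ≈ 16.6 mm

Immediate (elastic) settlement: S_e = q·B·(1−ν²)/E_s · I_f.
S_e = 171 × 4.9 × (1 − 0.23²) / 49700 × 1.04
    = 171 × 4.9 × 0.9471 / 49700 × 1.04
    = 0.01661 m = 16.61 mm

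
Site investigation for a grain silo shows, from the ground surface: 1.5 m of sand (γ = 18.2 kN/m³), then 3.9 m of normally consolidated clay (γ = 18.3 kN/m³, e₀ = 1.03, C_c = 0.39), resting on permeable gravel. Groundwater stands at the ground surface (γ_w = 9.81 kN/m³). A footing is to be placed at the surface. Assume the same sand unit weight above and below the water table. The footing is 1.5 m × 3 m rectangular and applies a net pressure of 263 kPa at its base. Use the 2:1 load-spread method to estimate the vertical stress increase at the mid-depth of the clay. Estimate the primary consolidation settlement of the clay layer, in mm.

S_c ≈ 267 mm

Mid-depth of clay below the ground surface: z = 1.5 + 3.9/2 = 3.45 m.
Total vertical stress at mid-clay: σ_v = 18.2×1.5 + 18.3×1.95 = 62.985 kPa.
Pore pressure: u = 9.81×(3.45 − 0) = 33.845 kPa.
Initial effective stress: σ'_0 = σ_v − u = 62.985 − 33.845 = 29.14 kPa.
Stress increase at mid-clay by the 2:1 spreading method:
Δσ = qBL/((B+z)(L+z)) = 263×1.5×3/((1.5+3.45)(3+3.45)) = 37.068 kPa
Final effective stress: σ'_f = σ'_0 + Δσ = 29.14 + 37.068 = 66.208 kPa.
Normally consolidated clay, so the full stress increment lies on the virgin compression line:
S_c = C_c·H/(1+e₀)·log₁₀(σ'_f/σ'_0) = 0.39×3.9/(1+1.03)×log₁₀(66.208/29.14)
    = 0.74926 × 0.35642 = 0.2671 m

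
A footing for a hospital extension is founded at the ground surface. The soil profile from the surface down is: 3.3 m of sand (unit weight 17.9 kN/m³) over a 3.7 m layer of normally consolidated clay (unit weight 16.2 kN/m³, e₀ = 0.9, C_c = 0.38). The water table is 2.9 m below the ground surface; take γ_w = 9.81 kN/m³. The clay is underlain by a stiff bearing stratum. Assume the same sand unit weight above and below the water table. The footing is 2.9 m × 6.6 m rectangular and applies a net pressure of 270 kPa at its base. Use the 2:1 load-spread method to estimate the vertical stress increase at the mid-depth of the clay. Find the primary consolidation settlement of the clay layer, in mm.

Mid-depth of clay below the ground surface: z = 3.3 + 3.7/2 = 5.15 m.
Total vertical stress at mid-clay: σ_v = 17.9×3.3 + 16.2×1.85 = 89.04 kPa.
Pore pressure: u = 9.81×(5.15 − 2.9) = 22.073 kPa.
Initial effective stress: σ'_0 = σ_v − u = 89.04 − 22.073 = 66.967 kPa.
Stress increase at mid-clay by the 2:1 spreading method:
Δσ = qBL/((B+z)(L+z)) = 270×2.9×6.6/((2.9+5.15)(6.6+5.15)) = 54.635 kPa
Final effective stress: σ'_f = σ'_0 + Δσ = 66.967 + 54.635 = 121.6 kPa.
Normally consolidated clay, so the full stress increment lies on the virgin compression line:
S_c = C_c·H/(1+e₀)·log₁₀(σ'_f/σ'_0) = 0.38×3.7/(1+0.9)×log₁₀(121.6/66.967)
    = 0.74 × 0.25907 = 0.1917 m

S_c ≈ 192 mm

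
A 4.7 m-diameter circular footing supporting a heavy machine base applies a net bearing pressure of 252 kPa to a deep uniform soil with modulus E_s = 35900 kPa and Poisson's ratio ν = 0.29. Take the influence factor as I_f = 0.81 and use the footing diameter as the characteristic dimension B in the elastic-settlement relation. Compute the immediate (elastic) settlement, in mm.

Immediate (elastic) settlement: S_e = q·B·(1−ν²)/E_s · I_f.
S_e = 252 × 4.7 × (1 − 0.29²) / 35900 × 0.81
    = 252 × 4.7 × 0.9159 / 35900 × 0.81
    = 0.02448 m = 24.48 mm

S_e ≈ 24.5 mm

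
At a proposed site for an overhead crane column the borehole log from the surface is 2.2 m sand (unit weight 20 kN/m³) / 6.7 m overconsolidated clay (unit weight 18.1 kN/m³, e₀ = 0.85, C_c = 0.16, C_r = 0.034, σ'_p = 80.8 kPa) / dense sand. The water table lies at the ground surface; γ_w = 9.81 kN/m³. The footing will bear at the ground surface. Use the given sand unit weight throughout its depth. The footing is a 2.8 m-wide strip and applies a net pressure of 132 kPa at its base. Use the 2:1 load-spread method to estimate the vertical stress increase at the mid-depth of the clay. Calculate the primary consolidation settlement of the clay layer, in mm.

Mid-depth of clay below the ground surface: z = 2.2 + 6.7/2 = 5.55 m.
Total vertical stress at mid-clay: σ_v = 20×2.2 + 18.1×3.35 = 104.64 kPa.
Pore pressure: u = 9.81×(5.55 − 0) = 54.446 kPa.
Initial effective stress: σ'_0 = σ_v − u = 104.64 − 54.446 = 50.194 kPa.
Stress increase at mid-clay by the 2:1 spreading method:
Δσ = qB/(B+z) = 132×2.8/(2.8+5.55) = 44.263 kPa
Final effective stress: σ'_f = 50.194 + 44.263 = 94.457 kPa.
σ'_f = 94.457 > σ'_p = 80.8 kPa, so the stress path crosses the preconsolidation pressure — recompression up to σ'_p, then virgin compression beyond:
S_c = H/(1+e₀)·[C_r·log₁₀(σ'_p/σ'_0) + C_c·log₁₀(σ'_f/σ'_p)]
    = 6.7/1.85 × [0.034×log₁₀(80.8/50.194) + 0.16×log₁₀(94.457/80.8)]
    = 3.6216 × [0.0070298 + 0.010852] = 0.06476 m

S_c ≈ 64.8 mm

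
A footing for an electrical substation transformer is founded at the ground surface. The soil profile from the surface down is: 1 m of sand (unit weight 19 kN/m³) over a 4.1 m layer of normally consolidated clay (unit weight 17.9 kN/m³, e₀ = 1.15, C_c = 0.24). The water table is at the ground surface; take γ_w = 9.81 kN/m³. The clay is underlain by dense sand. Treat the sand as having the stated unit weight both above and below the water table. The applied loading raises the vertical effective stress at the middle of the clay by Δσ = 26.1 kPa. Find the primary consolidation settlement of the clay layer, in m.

Mid-depth of clay below the ground surface: z = 1 + 4.1/2 = 3.05 m.
Total vertical stress at mid-clay: σ_v = 19×1 + 17.9×2.05 = 55.695 kPa.
Pore pressure: u = 9.81×(3.05 − 0) = 29.921 kPa.
Initial effective stress: σ'_0 = σ_v − u = 55.695 − 29.921 = 25.774 kPa.
Final effective stress: σ'_f = σ'_0 + Δσ = 25.774 + 26.1 = 51.874 kPa.
Normally consolidated clay, so the full stress increment lies on the virgin compression line:
S_c = C_c·H/(1+e₀)·log₁₀(σ'_f/σ'_0) = 0.24×4.1/(1+1.15)×log₁₀(51.874/25.774)
    = 0.45767 × 0.30377 = 0.139 m

S_c ≈ 0.139 m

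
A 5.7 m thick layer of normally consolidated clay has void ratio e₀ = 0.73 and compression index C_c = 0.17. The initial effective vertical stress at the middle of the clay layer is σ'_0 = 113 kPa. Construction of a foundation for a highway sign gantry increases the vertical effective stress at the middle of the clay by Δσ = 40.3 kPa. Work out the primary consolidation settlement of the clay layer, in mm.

Final effective stress: σ'_f = σ'_0 + Δσ = 113 + 40.3 = 153.3 kPa.
Normally consolidated clay, so the full stress increment lies on the virgin compression line:
S_c = C_c·H/(1+e₀)·log₁₀(σ'_f/σ'_0) = 0.17×5.7/(1+0.73)×log₁₀(153.3/113)
    = 0.56012 × 0.13246 = 0.07419 m

S_c ≈ 74.2 mm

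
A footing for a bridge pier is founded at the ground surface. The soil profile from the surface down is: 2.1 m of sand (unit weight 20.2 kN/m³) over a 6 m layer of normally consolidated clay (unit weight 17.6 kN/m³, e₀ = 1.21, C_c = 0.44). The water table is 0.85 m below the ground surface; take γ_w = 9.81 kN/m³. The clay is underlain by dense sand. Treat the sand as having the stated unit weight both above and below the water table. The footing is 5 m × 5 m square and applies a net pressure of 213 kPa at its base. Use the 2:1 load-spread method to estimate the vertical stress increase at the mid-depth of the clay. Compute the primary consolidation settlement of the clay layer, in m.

S_c ≈ 0.353 m

Mid-depth of clay below the ground surface: z = 2.1 + 6/2 = 5.1 m.
Total vertical stress at mid-clay: σ_v = 20.2×2.1 + 17.6×3 = 95.22 kPa.
Pore pressure: u = 9.81×(5.1 − 0.85) = 41.693 kPa.
Initial effective stress: σ'_0 = σ_v − u = 95.22 − 41.693 = 53.527 kPa.
Stress increase at mid-clay by the 2:1 spreading method:
Δσ = qBL/((B+z)(L+z)) = 213×5×5/((5+5.1)(5+5.1)) = 52.201 kPa
Final effective stress: σ'_f = σ'_0 + Δσ = 53.527 + 52.201 = 105.73 kPa.
Normally consolidated clay, so the full stress increment lies on the virgin compression line:
S_c = C_c·H/(1+e₀)·log₁₀(σ'_f/σ'_0) = 0.44×6/(1+1.21)×log₁₀(105.73/53.527)
    = 1.1946 × 0.29563 = 0.3532 m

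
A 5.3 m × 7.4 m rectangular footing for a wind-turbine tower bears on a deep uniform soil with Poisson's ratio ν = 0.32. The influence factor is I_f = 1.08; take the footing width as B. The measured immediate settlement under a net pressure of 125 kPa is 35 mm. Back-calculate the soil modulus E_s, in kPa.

S_e = q·B·(1−ν²)/E_s · I_f  ⇒  E_s = q·B·(1−ν²)·I_f / S_e.
E_s = 125 × 5.3 × 0.8976 × 1.08 / 0.035 = 18350 kPa

E_s ≈ 18300 kPa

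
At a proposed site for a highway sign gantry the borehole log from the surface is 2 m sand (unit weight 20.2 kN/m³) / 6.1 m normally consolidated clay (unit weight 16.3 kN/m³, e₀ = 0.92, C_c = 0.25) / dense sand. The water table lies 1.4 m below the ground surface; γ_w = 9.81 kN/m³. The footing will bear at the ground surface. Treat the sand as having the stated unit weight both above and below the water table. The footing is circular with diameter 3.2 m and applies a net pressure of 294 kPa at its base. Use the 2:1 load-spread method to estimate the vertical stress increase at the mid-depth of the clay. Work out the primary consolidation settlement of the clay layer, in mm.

S_c ≈ 206 mm

Mid-depth of clay below the ground surface: z = 2 + 6.1/2 = 5.05 m.
Total vertical stress at mid-clay: σ_v = 20.2×2 + 16.3×3.05 = 90.115 kPa.
Pore pressure: u = 9.81×(5.05 − 1.4) = 35.806 kPa.
Initial effective stress: σ'_0 = σ_v − u = 90.115 − 35.806 = 54.309 kPa.
Stress increase at mid-clay by the 2:1 spreading method:
Δσ ≈ qD²/(D+z)² = 294×3.2²/(3.2+5.05)² = 44.232 kPa
Final effective stress: σ'_f = σ'_0 + Δσ = 54.309 + 44.232 = 98.541 kPa.
Normally consolidated clay, so the full stress increment lies on the virgin compression line:
S_c = C_c·H/(1+e₀)·log₁₀(σ'_f/σ'_0) = 0.25×6.1/(1+0.92)×log₁₀(98.541/54.309)
    = 0.79427 × 0.25875 = 0.2055 m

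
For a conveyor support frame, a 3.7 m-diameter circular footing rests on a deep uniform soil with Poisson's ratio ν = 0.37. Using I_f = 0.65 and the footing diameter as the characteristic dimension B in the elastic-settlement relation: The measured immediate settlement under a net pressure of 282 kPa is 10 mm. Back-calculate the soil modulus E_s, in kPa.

E_s ≈ 58500 kPa

S_e = q·B·(1−ν²)/E_s · I_f  ⇒  E_s = q·B·(1−ν²)·I_f / S_e.
E_s = 282 × 3.7 × 0.8631 × 0.65 / 0.01 = 58540 kPa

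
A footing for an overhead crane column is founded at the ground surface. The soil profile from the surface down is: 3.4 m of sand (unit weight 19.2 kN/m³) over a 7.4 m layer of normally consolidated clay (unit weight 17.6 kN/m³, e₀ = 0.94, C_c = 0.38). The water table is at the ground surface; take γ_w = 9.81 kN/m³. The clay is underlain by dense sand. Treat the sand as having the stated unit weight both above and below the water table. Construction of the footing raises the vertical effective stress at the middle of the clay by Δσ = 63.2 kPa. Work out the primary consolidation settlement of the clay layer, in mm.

Mid-depth of clay below the ground surface: z = 3.4 + 7.4/2 = 7.1 m.
Total vertical stress at mid-clay: σ_v = 19.2×3.4 + 17.6×3.7 = 130.4 kPa.
Pore pressure: u = 9.81×(7.1 − 0) = 69.651 kPa.
Initial effective stress: σ'_0 = σ_v − u = 130.4 − 69.651 = 60.749 kPa.
Final effective stress: σ'_f = σ'_0 + Δσ = 60.749 + 63.2 = 123.95 kPa.
Normally consolidated clay, so the full stress increment lies on the virgin compression line:
S_c = C_c·H/(1+e₀)·log₁₀(σ'_f/σ'_0) = 0.38×7.4/(1+0.94)×log₁₀(123.95/60.749)
    = 1.4495 × 0.30971 = 0.4489 m

S_c ≈ 449 mm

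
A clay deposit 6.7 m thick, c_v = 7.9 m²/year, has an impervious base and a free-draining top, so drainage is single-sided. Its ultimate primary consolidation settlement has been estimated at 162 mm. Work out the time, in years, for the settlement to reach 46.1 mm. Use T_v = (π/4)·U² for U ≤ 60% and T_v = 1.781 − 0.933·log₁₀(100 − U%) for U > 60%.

Drainage path length: H_d = H = 6.7 m (single drainage).
U = S(t)/S_ult = 46.1/162 = 0.2846.
U ≤ 60%: T_v = (π/4)·U² = (π/4)×0.28457² = 0.063601.
t = T_v·H_d²/c_v = 0.063601×6.7²/7.9 = 0.3614 years.

t ≈ 0.361 years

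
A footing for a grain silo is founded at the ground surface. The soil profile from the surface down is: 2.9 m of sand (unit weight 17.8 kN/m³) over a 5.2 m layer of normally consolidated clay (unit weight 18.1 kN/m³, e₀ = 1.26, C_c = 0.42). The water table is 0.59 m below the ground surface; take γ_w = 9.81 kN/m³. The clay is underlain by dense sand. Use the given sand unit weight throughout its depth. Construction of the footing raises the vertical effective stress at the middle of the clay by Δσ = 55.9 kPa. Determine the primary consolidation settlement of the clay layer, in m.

Mid-depth of clay below the ground surface: z = 2.9 + 5.2/2 = 5.5 m.
Total vertical stress at mid-clay: σ_v = 17.8×2.9 + 18.1×2.6 = 98.68 kPa.
Pore pressure: u = 9.81×(5.5 − 0.59) = 48.167 kPa.
Initial effective stress: σ'_0 = σ_v − u = 98.68 − 48.167 = 50.513 kPa.
Final effective stress: σ'_f = σ'_0 + Δσ = 50.513 + 55.9 = 106.41 kPa.
Normally consolidated clay, so the full stress increment lies on the virgin compression line:
S_c = C_c·H/(1+e₀)·log₁₀(σ'_f/σ'_0) = 0.42×5.2/(1+1.26)×log₁₀(106.41/50.513)
    = 0.96637 × 0.32358 = 0.3127 m

S_c ≈ 0.313 m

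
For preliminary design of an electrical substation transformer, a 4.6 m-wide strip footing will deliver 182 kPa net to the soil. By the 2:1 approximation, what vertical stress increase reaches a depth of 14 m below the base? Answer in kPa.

By the 2:1 method the load spreads at 1 horizontal : 2 vertical, so at depth z the loaded area has grown by z in each plan dimension:
Δσ = qB/(B+z) = 182×4.6/(4.6+14) = 45.011 kPa

Δσ_z ≈ 45 kPa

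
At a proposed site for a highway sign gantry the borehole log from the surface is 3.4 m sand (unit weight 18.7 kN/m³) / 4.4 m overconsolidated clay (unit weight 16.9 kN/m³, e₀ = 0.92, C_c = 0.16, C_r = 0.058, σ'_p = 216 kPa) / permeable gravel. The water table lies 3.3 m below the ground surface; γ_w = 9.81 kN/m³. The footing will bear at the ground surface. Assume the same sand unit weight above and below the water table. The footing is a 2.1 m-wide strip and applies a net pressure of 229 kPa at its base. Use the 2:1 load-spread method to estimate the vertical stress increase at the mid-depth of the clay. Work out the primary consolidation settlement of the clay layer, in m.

S_c ≈ 0.0339 m

Mid-depth of clay below the ground surface: z = 3.4 + 4.4/2 = 5.6 m.
Total vertical stress at mid-clay: σ_v = 18.7×3.4 + 16.9×2.2 = 100.76 kPa.
Pore pressure: u = 9.81×(5.6 − 3.3) = 22.563 kPa.
Initial effective stress: σ'_0 = σ_v − u = 100.76 − 22.563 = 78.197 kPa.
Stress increase at mid-clay by the 2:1 spreading method:
Δσ = qB/(B+z) = 229×2.1/(2.1+5.6) = 62.455 kPa
Final effective stress: σ'_f = 78.197 + 62.455 = 140.65 kPa.
σ'_f = 140.65 ≤ σ'_p = 216 kPa, so the clay remains overconsolidated and only the recompression index applies:
S_c = C_r·H/(1+e₀)·log₁₀(σ'_f/σ'_0) = 0.058×4.4/1.92×log₁₀(140.65/78.197)
    = 0.13292 × 0.25495 = 0.03389 m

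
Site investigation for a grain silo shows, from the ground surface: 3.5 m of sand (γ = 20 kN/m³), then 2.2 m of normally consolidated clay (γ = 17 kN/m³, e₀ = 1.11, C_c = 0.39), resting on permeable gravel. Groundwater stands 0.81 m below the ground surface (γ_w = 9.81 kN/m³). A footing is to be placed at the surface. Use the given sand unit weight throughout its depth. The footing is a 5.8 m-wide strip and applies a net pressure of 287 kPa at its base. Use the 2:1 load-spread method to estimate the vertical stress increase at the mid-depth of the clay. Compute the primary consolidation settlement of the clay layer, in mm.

S_c ≈ 249 mm

Mid-depth of clay below the ground surface: z = 3.5 + 2.2/2 = 4.6 m.
Total vertical stress at mid-clay: σ_v = 20×3.5 + 17×1.1 = 88.7 kPa.
Pore pressure: u = 9.81×(4.6 − 0.81) = 37.18 kPa.
Initial effective stress: σ'_0 = σ_v − u = 88.7 − 37.18 = 51.52 kPa.
Stress increase at mid-clay by the 2:1 spreading method:
Δσ = qB/(B+z) = 287×5.8/(5.8+4.6) = 160.06 kPa
Final effective stress: σ'_f = σ'_0 + Δσ = 51.52 + 160.06 = 211.58 kPa.
Normally consolidated clay, so the full stress increment lies on the virgin compression line:
S_c = C_c·H/(1+e₀)·log₁₀(σ'_f/σ'_0) = 0.39×2.2/(1+1.11)×log₁₀(211.58/51.52)
    = 0.40664 × 0.6135 = 0.2495 m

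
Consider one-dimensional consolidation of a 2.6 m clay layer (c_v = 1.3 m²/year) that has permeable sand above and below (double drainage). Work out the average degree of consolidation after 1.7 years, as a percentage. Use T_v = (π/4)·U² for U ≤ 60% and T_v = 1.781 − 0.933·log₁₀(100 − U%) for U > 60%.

Drainage path length: H_d = H/2 = 1.3 m (double drainage).
T_v = c_v·t/H_d² = 1.3×1.7/1.3² = 1.3077.
T_v = 1.3077 corresponds to the U > 60% branch:
U = 1 − 10^((1.781 − T_v)/0.933)/100 = 0.9678

U ≈ 96.8 %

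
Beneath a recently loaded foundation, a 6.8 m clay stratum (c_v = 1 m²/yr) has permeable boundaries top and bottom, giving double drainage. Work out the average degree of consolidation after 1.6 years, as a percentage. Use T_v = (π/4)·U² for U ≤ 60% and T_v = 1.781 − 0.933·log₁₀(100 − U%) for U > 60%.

Drainage path length: H_d = H/2 = 3.4 m (double drainage).
T_v = c_v·t/H_d² = 1×1.6/3.4² = 0.13841.
T_v = 0.13841 corresponds to the U ≤ 60% branch:
U = √(4T_v/π) = 0.4198

U ≈ 42 %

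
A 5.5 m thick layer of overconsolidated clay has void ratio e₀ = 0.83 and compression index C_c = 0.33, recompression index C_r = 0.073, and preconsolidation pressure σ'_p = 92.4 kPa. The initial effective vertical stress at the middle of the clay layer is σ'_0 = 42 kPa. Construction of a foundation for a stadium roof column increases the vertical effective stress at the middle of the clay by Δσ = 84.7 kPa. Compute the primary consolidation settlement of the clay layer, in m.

S_c ≈ 0.211 m

Final effective stress: σ'_f = 42 + 84.7 = 126.7 kPa.
σ'_f = 126.7 > σ'_p = 92.4 kPa, so the stress path crosses the preconsolidation pressure — recompression up to σ'_p, then virgin compression beyond:
S_c = H/(1+e₀)·[C_r·log₁₀(σ'_p/σ'_0) + C_c·log₁₀(σ'_f/σ'_p)]
    = 5.5/1.83 × [0.073×log₁₀(92.4/42) + 0.33×log₁₀(126.7/92.4)]
    = 3.0055 × [0.024997 + 0.045245] = 0.2111 m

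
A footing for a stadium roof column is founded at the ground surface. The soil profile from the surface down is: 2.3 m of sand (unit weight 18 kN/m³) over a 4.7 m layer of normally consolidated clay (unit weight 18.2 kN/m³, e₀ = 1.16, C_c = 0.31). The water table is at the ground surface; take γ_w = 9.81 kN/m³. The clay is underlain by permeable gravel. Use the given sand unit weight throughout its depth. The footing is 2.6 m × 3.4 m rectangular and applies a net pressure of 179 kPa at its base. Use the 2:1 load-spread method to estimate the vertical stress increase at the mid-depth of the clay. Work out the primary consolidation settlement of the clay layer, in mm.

Mid-depth of clay below the ground surface: z = 2.3 + 4.7/2 = 4.65 m.
Total vertical stress at mid-clay: σ_v = 18×2.3 + 18.2×2.35 = 84.17 kPa.
Pore pressure: u = 9.81×(4.65 − 0) = 45.617 kPa.
Initial effective stress: σ'_0 = σ_v − u = 84.17 − 45.617 = 38.553 kPa.
Stress increase at mid-clay by the 2:1 spreading method:
Δσ = qBL/((B+z)(L+z)) = 179×2.6×3.4/((2.6+4.65)(3.4+4.65)) = 27.113 kPa
Final effective stress: σ'_f = σ'_0 + Δσ = 38.553 + 27.113 = 65.666 kPa.
Normally consolidated clay, so the full stress increment lies on the virgin compression line:
S_c = C_c·H/(1+e₀)·log₁₀(σ'_f/σ'_0) = 0.31×4.7/(1+1.16)×log₁₀(65.666/38.553)
    = 0.67454 × 0.23128 = 0.156 m

S_c ≈ 156 mm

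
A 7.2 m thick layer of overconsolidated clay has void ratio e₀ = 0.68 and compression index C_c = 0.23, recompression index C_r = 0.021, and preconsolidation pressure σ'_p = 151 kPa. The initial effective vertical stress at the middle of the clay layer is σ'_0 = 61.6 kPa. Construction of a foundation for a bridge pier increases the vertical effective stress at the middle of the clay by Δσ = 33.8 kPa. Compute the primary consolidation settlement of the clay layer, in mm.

Final effective stress: σ'_f = 61.6 + 33.8 = 95.4 kPa.
σ'_f = 95.4 ≤ σ'_p = 151 kPa, so the clay remains overconsolidated and only the recompression index applies:
S_c = C_r·H/(1+e₀)·log₁₀(σ'_f/σ'_0) = 0.021×7.2/1.68×log₁₀(95.4/61.6)
    = 0.09 × 0.18997 = 0.0171 m

S_c ≈ 17.1 mm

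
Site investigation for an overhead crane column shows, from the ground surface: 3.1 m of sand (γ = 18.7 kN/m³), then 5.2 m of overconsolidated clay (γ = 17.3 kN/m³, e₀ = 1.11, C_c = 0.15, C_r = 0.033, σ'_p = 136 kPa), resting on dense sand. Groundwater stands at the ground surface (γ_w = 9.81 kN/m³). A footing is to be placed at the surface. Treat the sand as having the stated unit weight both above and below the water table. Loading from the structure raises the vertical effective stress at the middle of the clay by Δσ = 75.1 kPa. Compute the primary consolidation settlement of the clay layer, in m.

S_c ≈ 0.0337 m

Mid-depth of clay below the ground surface: z = 3.1 + 5.2/2 = 5.7 m.
Total vertical stress at mid-clay: σ_v = 18.7×3.1 + 17.3×2.6 = 102.95 kPa.
Pore pressure: u = 9.81×(5.7 − 0) = 55.917 kPa.
Initial effective stress: σ'_0 = σ_v − u = 102.95 − 55.917 = 47.033 kPa.
Final effective stress: σ'_f = 47.033 + 75.1 = 122.13 kPa.
σ'_f = 122.13 ≤ σ'_p = 136 kPa, so the clay remains overconsolidated and only the recompression index applies:
S_c = C_r·H/(1+e₀)·log₁₀(σ'_f/σ'_0) = 0.033×5.2/2.11×log₁₀(122.13/47.033)
    = 0.081329 × 0.41442 = 0.0337 m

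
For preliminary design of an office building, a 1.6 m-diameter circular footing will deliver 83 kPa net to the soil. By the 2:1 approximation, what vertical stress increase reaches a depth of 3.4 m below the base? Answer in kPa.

Δσ_z ≈ 8.5 kPa

By the 2:1 method the load spreads at 1 horizontal : 2 vertical, so at depth z the loaded area has grown by z in each plan dimension:
Δσ ≈ qD²/(D+z)² = 83×1.6²/(1.6+3.4)² = 8.4992 kPa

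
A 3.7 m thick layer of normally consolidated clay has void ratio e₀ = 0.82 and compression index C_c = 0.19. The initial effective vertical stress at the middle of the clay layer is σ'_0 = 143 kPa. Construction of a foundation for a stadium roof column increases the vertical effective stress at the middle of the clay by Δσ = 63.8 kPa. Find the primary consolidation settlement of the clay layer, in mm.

Final effective stress: σ'_f = σ'_0 + Δσ = 143 + 63.8 = 206.8 kPa.
Normally consolidated clay, so the full stress increment lies on the virgin compression line:
S_c = C_c·H/(1+e₀)·log₁₀(σ'_f/σ'_0) = 0.19×3.7/(1+0.82)×log₁₀(206.8/143)
    = 0.38626 × 0.16021 = 0.06188 m

S_c ≈ 61.9 mm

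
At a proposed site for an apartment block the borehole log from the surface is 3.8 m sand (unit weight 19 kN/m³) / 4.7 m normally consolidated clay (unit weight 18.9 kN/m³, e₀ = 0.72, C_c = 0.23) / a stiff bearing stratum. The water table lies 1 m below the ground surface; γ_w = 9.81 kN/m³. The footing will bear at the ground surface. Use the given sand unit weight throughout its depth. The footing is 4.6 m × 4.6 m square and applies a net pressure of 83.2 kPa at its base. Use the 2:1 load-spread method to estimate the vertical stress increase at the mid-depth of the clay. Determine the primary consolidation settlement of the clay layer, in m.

Mid-depth of clay below the ground surface: z = 3.8 + 4.7/2 = 6.15 m.
Total vertical stress at mid-clay: σ_v = 19×3.8 + 18.9×2.35 = 116.62 kPa.
Pore pressure: u = 9.81×(6.15 − 1) = 50.522 kPa.
Initial effective stress: σ'_0 = σ_v − u = 116.62 − 50.522 = 66.098 kPa.
Stress increase at mid-clay by the 2:1 spreading method:
Δσ = qBL/((B+z)(L+z)) = 83.2×4.6×4.6/((4.6+6.15)(4.6+6.15)) = 15.234 kPa
Final effective stress: σ'_f = σ'_0 + Δσ = 66.098 + 15.234 = 81.332 kPa.
Normally consolidated clay, so the full stress increment lies on the virgin compression line:
S_c = C_c·H/(1+e₀)·log₁₀(σ'_f/σ'_0) = 0.23×4.7/(1+0.72)×log₁₀(81.332/66.098)
    = 0.62849 × 0.090073 = 0.05661 m

S_c ≈ 0.0566 m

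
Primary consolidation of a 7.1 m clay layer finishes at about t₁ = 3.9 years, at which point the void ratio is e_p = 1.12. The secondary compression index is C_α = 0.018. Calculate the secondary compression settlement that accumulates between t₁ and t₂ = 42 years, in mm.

S_s ≈ 62.2 mm

Secondary compression: S_s = C_α·H/(1+e_p)·log₁₀(t₂/t₁)
S_s = 0.018×7.1/(1+1.12)×log₁₀(42/3.9)
    = 0.06028 × 1.032 = 0.06222 m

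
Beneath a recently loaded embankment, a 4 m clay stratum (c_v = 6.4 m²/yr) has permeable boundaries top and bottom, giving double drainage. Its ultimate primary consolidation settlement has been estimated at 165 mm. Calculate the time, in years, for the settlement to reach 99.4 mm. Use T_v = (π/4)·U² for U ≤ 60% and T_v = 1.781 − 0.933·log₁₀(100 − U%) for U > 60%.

t ≈ 0.18 years

Drainage path length: H_d = H/2 = 2 m (double drainage).
U = S(t)/S_ult = 99.4/165 = 0.6024.
U > 60%: T_v = 1.781 − 0.933·log₁₀(100 − 60.242) = 0.28874.
t = T_v·H_d²/c_v = 0.28874×2²/6.4 = 0.1805 years.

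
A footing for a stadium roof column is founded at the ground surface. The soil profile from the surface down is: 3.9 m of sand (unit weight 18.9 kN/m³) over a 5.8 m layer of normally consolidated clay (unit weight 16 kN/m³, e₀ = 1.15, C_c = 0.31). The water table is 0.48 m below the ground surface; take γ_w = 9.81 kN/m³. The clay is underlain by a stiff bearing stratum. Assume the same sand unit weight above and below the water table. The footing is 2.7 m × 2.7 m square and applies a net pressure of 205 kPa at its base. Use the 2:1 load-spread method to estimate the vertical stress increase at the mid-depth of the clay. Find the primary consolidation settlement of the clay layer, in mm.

S_c ≈ 91.1 mm

Mid-depth of clay below the ground surface: z = 3.9 + 5.8/2 = 6.8 m.
Total vertical stress at mid-clay: σ_v = 18.9×3.9 + 16×2.9 = 120.11 kPa.
Pore pressure: u = 9.81×(6.8 − 0.48) = 61.999 kPa.
Initial effective stress: σ'_0 = σ_v − u = 120.11 − 61.999 = 58.111 kPa.
Stress increase at mid-clay by the 2:1 spreading method:
Δσ = qBL/((B+z)(L+z)) = 205×2.7×2.7/((2.7+6.8)(2.7+6.8)) = 16.559 kPa
Final effective stress: σ'_f = σ'_0 + Δσ = 58.111 + 16.559 = 74.67 kPa.
Normally consolidated clay, so the full stress increment lies on the virgin compression line:
S_c = C_c·H/(1+e₀)·log₁₀(σ'_f/σ'_0) = 0.31×5.8/(1+1.15)×log₁₀(74.67/58.111)
    = 0.83628 × 0.10889 = 0.09106 m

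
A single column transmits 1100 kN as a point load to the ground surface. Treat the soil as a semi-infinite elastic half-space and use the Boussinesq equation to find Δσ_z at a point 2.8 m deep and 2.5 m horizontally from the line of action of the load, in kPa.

Boussinesq vertical stress below a point load on an elastic half-space:
Δσ_z = 3P/(2πz²) · [1 + (r/z)²]^(−5/2)
r/z = 2.5/2.8 = 0.89286; [1+(r/z)²]^(−5/2) = 0.23095.
Δσ_z = 3×1100/(2π×2.8²) × 0.23095 = 66.991 × 0.23095 = 15.47 kPa

Δσ_z ≈ 15.5 kPa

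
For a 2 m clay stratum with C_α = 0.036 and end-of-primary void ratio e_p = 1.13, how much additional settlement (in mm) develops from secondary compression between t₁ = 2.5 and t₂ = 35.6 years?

Secondary compression: S_s = C_α·H/(1+e_p)·log₁₀(t₂/t₁)
S_s = 0.036×2/(1+1.13)×log₁₀(35.6/2.5)
    = 0.0338 × 1.154 = 0.03899 m

S_s ≈ 39 mm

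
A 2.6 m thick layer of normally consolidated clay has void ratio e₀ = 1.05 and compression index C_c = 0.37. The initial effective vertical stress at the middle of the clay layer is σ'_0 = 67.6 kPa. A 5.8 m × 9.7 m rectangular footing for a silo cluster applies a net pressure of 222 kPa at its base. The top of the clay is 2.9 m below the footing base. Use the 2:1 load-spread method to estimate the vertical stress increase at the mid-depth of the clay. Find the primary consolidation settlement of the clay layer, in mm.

S_c ≈ 172 mm

Mid-depth of clay below the footing base: z = 2.9 + 2.6/2 = 4.2 m.
Stress increase at mid-clay by the 2:1 spreading method:
Δσ = qBL/((B+z)(L+z)) = 222×5.8×9.7/((5.8+4.2)(9.7+4.2)) = 89.854 kPa
Final effective stress: σ'_f = σ'_0 + Δσ = 67.6 + 89.854 = 157.45 kPa.
Normally consolidated clay, so the full stress increment lies on the virgin compression line:
S_c = C_c·H/(1+e₀)·log₁₀(σ'_f/σ'_0) = 0.37×2.6/(1+1.05)×log₁₀(157.45/67.6)
    = 0.46927 × 0.3672 = 0.1723 m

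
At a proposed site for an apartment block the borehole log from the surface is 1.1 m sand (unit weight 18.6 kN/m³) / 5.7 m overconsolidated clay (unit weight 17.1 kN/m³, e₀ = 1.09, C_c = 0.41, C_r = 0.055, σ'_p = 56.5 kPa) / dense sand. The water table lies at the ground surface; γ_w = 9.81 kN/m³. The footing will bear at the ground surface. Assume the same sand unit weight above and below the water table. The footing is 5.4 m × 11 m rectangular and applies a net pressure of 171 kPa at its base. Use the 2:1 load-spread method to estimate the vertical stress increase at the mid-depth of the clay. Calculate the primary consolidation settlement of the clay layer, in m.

Mid-depth of clay below the ground surface: z = 1.1 + 5.7/2 = 3.95 m.
Total vertical stress at mid-clay: σ_v = 18.6×1.1 + 17.1×2.85 = 69.195 kPa.
Pore pressure: u = 9.81×(3.95 − 0) = 38.75 kPa.
Initial effective stress: σ'_0 = σ_v − u = 69.195 − 38.75 = 30.445 kPa.
Stress increase at mid-clay by the 2:1 spreading method:
Δσ = qBL/((B+z)(L+z)) = 171×5.4×11/((5.4+3.95)(11+3.95)) = 72.666 kPa
Final effective stress: σ'_f = 30.445 + 72.666 = 103.11 kPa.
σ'_f = 103.11 > σ'_p = 56.5 kPa, so the stress path crosses the preconsolidation pressure — recompression up to σ'_p, then virgin compression beyond:
S_c = H/(1+e₀)·[C_r·log₁₀(σ'_p/σ'_0) + C_c·log₁₀(σ'_f/σ'_p)]
    = 5.7/2.09 × [0.055×log₁₀(56.5/30.445) + 0.41×log₁₀(103.11/56.5)]
    = 2.7273 × [0.014769 + 0.10711] = 0.3324 m

S_c ≈ 0.332 m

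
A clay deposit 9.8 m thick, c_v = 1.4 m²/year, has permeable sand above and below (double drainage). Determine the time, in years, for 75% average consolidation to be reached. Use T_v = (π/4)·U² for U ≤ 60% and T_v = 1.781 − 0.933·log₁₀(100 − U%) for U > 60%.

t ≈ 8.18 years

Drainage path length: H_d = H/2 = 4.9 m (double drainage).
U > 60%: T_v = 1.781 − 0.933·log₁₀(100 − 75) = 0.47672.
t = T_v·H_d²/c_v = 0.47672×4.9²/1.4 = 8.176 years.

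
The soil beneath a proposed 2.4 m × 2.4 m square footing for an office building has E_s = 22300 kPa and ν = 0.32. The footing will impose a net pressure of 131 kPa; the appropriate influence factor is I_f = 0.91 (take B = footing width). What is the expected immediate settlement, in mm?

Immediate (elastic) settlement: S_e = q·B·(1−ν²)/E_s · I_f.
S_e = 131 × 2.4 × (1 − 0.32²) / 22300 × 0.91
    = 131 × 2.4 × 0.8976 / 22300 × 0.91
    = 0.01152 m = 11.52 mm

S_e ≈ 11.5 mm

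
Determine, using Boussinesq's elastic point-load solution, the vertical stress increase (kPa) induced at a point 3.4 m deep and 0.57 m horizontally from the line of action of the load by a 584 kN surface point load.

Δσ_z ≈ 22.5 kPa

Boussinesq vertical stress below a point load on an elastic half-space:
Δσ_z = 3P/(2πz²) · [1 + (r/z)²]^(−5/2)
r/z = 0.57/3.4 = 0.16765; [1+(r/z)²]^(−5/2) = 0.93305.
Δσ_z = 3×584/(2π×3.4²) × 0.93305 = 24.121 × 0.93305 = 22.51 kPa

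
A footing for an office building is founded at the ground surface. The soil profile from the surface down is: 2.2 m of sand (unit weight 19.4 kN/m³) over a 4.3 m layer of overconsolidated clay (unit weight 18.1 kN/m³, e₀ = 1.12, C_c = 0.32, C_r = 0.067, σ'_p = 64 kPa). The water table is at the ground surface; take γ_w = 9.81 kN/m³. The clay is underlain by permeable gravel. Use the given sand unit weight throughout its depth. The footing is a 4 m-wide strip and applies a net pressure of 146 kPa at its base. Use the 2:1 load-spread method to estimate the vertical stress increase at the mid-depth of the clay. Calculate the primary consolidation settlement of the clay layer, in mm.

Mid-depth of clay below the ground surface: z = 2.2 + 4.3/2 = 4.35 m.
Total vertical stress at mid-clay: σ_v = 19.4×2.2 + 18.1×2.15 = 81.595 kPa.
Pore pressure: u = 9.81×(4.35 − 0) = 42.673 kPa.
Initial effective stress: σ'_0 = σ_v − u = 81.595 − 42.673 = 38.922 kPa.
Stress increase at mid-clay by the 2:1 spreading method:
Δσ = qB/(B+z) = 146×4/(4+4.35) = 69.94 kPa
Final effective stress: σ'_f = 38.922 + 69.94 = 108.86 kPa.
σ'_f = 108.86 > σ'_p = 64 kPa, so the stress path crosses the preconsolidation pressure — recompression up to σ'_p, then virgin compression beyond:
S_c = H/(1+e₀)·[C_r·log₁₀(σ'_p/σ'_0) + C_c·log₁₀(σ'_f/σ'_p)]
    = 4.3/2.12 × [0.067×log₁₀(64/38.922) + 0.32×log₁₀(108.86/64)]
    = 2.0283 × [0.014471 + 0.07382] = 0.1791 m

S_c ≈ 179 mm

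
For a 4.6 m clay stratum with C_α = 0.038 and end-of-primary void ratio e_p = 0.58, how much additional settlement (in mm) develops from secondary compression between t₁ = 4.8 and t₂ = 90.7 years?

S_s ≈ 141 mm

Secondary compression: S_s = C_α·H/(1+e_p)·log₁₀(t₂/t₁)
S_s = 0.038×4.6/(1+0.58)×log₁₀(90.7/4.8)
    = 0.1106 × 1.276 = 0.1412 m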